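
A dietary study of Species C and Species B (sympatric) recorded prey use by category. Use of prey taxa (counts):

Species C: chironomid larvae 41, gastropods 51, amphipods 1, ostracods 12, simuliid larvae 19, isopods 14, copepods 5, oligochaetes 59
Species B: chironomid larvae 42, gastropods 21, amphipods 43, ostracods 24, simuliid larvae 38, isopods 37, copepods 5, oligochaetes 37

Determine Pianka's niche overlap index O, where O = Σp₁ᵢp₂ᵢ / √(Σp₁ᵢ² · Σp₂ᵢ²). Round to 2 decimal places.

Proportions for Species C (n=202): 41/202=0.2030, 51/202=0.2525, 1/202=0.0050, 12/202=0.0594, 19/202=0.0941, 14/202=0.0693, 5/202=0.0248, 59/202=0.2921
Proportions for Species B (n=247): 42/247=0.1700, 21/247=0.0850, 43/247=0.1741, 24/247=0.0972, 38/247=0.1538, 37/247=0.1498, 5/247=0.0202, 37/247=0.1498
Σ p₁ᵢp₂ᵢ = 0.034510 + 0.021463 + 0.000871 + 0.005774 + 0.014473 + 0.010381 + 0.000501 + 0.043757 = 0.131730
Σp_1ᵢ² = 0.2030² + 0.2525² + 0.0050² + 0.0594² + 0.0941² + 0.0693² + 0.0248² + 0.2921² = 0.041209 + 0.063756 + 0.000025 + 0.003528 + 0.008855 + 0.004802 + 0.000615 + 0.085322 = 0.208112
Σp_2ᵢ² = 0.1700² + 0.0850² + 0.1741² + 0.0972² + 0.1538² + 0.1498² + 0.0202² + 0.1498² = 0.028900 + 0.007225 + 0.030311 + 0.009448 + 0.023654 + 0.022440 + 0.000408 + 0.022440 = 0.144826
O = 0.131730 / √(0.208112 × 0.144826) = 0.131730 / 0.1736088 = 0.7588

0.76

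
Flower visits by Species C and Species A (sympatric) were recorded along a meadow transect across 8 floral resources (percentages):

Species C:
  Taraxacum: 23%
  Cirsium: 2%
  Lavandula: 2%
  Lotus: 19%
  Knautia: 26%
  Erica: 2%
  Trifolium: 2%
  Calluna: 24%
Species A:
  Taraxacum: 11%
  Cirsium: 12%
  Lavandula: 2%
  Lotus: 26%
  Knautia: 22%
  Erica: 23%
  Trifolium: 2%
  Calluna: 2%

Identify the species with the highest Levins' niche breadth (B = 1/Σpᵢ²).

Convert percentages to proportions (divide by 100).
Σp_Cᵢ² = 0.23² + 0.02² + 0.02² + 0.19² + 0.26² + 0.02² + 0.02² + 0.24² = 0.0529 + 0.0004 + 0.0004 + 0.0361 + 0.0676 + 0.0004 + 0.0004 + 0.0576 = 0.2158
B_C = 1 / 0.2158 = 4.6339
Σp_Aᵢ² = 0.11² + 0.12² + 0.02² + 0.26² + 0.22² + 0.23² + 0.02² + 0.02² = 0.0121 + 0.0144 + 0.0004 + 0.0676 + 0.0484 + 0.0529 + 0.0004 + 0.0004 = 0.1966
B_A = 1 / 0.1966 = 5.0865
Highest B → broadest niche (most generalist): Species A (B = 5.09).

Species A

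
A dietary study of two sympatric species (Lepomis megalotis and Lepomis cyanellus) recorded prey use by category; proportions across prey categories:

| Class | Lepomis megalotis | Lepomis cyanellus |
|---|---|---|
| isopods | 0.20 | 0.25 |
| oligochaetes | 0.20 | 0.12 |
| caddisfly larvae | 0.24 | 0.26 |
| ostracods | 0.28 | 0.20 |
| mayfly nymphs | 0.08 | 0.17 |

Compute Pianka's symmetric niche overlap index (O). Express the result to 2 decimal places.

Σ p₁ᵢp₂ᵢ = 0.0500 + 0.0240 + 0.0624 + 0.0560 + 0.0136 = 0.2060
Σp_1ᵢ² = 0.20² + 0.20² + 0.24² + 0.28² + 0.08² = 0.0400 + 0.0400 + 0.0576 + 0.0784 + 0.0064 = 0.2224
Σp_2ᵢ² = 0.25² + 0.12² + 0.26² + 0.20² + 0.17² = 0.0625 + 0.0144 + 0.0676 + 0.0400 + 0.0289 = 0.2134
O = 0.2060 / √(0.2224 × 0.2134) = 0.2060 / 0.21785 = 0.9456

0.95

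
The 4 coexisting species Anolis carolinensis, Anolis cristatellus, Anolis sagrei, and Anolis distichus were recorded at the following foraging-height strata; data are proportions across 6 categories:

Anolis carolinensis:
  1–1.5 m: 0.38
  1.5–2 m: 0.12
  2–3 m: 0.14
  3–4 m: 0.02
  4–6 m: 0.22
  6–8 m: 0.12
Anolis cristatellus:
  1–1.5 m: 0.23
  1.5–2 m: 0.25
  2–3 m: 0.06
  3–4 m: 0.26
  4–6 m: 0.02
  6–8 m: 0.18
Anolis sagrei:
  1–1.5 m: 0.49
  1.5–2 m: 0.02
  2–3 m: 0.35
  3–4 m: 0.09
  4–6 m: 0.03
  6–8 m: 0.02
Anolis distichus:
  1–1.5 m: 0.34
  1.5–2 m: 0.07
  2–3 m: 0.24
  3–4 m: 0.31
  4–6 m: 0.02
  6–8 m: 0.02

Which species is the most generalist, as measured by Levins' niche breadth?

Σp_caroᵢ² = 0.38² + 0.12² + 0.14² + 0.02² + 0.22² + 0.12² = 0.1444 + 0.0144 + 0.0196 + 0.0004 + 0.0484 + 0.0144 = 0.2416
B_caro = 1 / 0.2416 = 4.1391
Σp_crisᵢ² = 0.23² + 0.25² + 0.06² + 0.26² + 0.02² + 0.18² = 0.0529 + 0.0625 + 0.0036 + 0.0676 + 0.0004 + 0.0324 = 0.2194
B_cris = 1 / 0.2194 = 4.5579
Σp_sagrᵢ² = 0.49² + 0.02² + 0.35² + 0.09² + 0.03² + 0.02² = 0.2401 + 0.0004 + 0.1225 + 0.0081 + 0.0009 + 0.0004 = 0.3724
B_sagr = 1 / 0.3724 = 2.6853
Σp_distᵢ² = 0.34² + 0.07² + 0.24² + 0.31² + 0.02² + 0.02² = 0.1156 + 0.0049 + 0.0576 + 0.0961 + 0.0004 + 0.0004 = 0.2750
B_dist = 1 / 0.2750 = 3.6364
Highest B → broadest niche (most generalist): Anolis cristatellus (B = 4.56).

Anolis cristatellus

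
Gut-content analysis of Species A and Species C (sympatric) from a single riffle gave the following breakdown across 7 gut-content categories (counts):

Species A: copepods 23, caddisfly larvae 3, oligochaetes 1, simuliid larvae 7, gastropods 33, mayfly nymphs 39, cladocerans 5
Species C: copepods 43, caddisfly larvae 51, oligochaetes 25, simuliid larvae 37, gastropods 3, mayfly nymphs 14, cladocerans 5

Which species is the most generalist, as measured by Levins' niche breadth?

Proportions for Species A (n=111): 23/111=0.2072, 3/111=0.0270, 1/111=0.0090, 7/111=0.0631, 33/111=0.2973, 39/111=0.3514, 5/111=0.0450
Proportions for Species C (n=178): 43/178=0.2416, 51/178=0.2865, 25/178=0.1404, 37/178=0.2079, 3/178=0.0169, 14/178=0.0787, 5/178=0.0281
Σp_Aᵢ² = 0.2072² + 0.0270² + 0.0090² + 0.0631² + 0.2973² + 0.3514² + 0.0450² = 0.042932 + 0.000729 + 0.000081 + 0.003982 + 0.088387 + 0.123482 + 0.002025 = 0.261618
B_A = 1 / 0.261618 = 3.8224
Σp_Cᵢ² = 0.2416² + 0.2865² + 0.1404² + 0.2079² + 0.0169² + 0.0787² + 0.0281² = 0.058371 + 0.082082 + 0.019712 + 0.043222 + 0.000286 + 0.006194 + 0.000790 = 0.210657
B_C = 1 / 0.210657 = 4.7471
Highest B → broadest niche (most generalist): Species C (B = 4.75).

Species C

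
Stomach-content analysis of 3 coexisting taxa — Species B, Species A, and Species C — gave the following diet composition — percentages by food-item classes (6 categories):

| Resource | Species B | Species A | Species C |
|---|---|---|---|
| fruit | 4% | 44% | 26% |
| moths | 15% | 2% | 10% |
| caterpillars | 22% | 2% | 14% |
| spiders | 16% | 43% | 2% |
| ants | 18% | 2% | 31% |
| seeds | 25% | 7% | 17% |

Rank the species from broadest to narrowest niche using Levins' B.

Convert percentages to proportions (divide by 100).
Σp_Bᵢ² = 0.04² + 0.15² + 0.22² + 0.16² + 0.18² + 0.25² = 0.0016 + 0.0225 + 0.0484 + 0.0256 + 0.0324 + 0.0625 = 0.1930
B_B = 1 / 0.1930 = 5.1813
Σp_Aᵢ² = 0.44² + 0.02² + 0.02² + 0.43² + 0.02² + 0.07² = 0.1936 + 0.0004 + 0.0004 + 0.1849 + 0.0004 + 0.0049 = 0.3846
B_A = 1 / 0.3846 = 2.6001
Σp_Cᵢ² = 0.26² + 0.10² + 0.14² + 0.02² + 0.31² + 0.17² = 0.0676 + 0.0100 + 0.0196 + 0.0004 + 0.0961 + 0.0289 = 0.2226
B_C = 1 / 0.2226 = 4.4924
Ranking by B (broadest → narrowest): Species B (5.18) > Species C (4.49) > Species A (2.60)

Species B > Species C > Species A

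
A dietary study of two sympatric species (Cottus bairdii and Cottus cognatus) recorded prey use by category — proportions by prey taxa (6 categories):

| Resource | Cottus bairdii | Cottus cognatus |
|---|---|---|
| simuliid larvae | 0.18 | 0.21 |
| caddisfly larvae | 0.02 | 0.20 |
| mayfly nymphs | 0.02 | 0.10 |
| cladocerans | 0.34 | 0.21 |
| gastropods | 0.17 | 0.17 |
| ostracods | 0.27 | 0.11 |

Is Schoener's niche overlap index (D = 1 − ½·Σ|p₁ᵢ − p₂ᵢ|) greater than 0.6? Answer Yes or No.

Σ|p₁ᵢ − p₂ᵢ| = 0.03 + 0.18 + 0.08 + 0.13 + 0.00 + 0.16 = 0.58
D = 1 − ½ × 0.58 = 1 − 0.290 = 0.7100
D = 0.7100 > 0.6 → Yes.

Yes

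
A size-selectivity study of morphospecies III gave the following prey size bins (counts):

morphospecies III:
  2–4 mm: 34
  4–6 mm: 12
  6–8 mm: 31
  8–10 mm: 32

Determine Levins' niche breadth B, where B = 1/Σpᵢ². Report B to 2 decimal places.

3.62

Proportions for morphospecies III (n=109): 34/109=0.3119, 12/109=0.1101, 31/109=0.2844, 32/109=0.2936
Σpᵢ² = 0.3119² + 0.1101² + 0.2844² + 0.2936² = 0.097282 + 0.012122 + 0.080883 + 0.086201 = 0.276488
B = 1 / 0.276488 = 3.6168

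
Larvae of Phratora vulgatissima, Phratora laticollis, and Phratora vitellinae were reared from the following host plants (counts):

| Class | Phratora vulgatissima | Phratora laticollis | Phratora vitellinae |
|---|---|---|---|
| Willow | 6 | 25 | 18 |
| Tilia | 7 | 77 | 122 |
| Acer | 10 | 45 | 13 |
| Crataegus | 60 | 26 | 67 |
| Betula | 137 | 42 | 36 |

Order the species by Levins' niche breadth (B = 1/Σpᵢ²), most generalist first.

Phratora laticollis > Phratora vitellinae > Phratora vulgatissima

Proportions for Phratora vulgatissima (n=220): 6/220=0.0273, 7/220=0.0318, 10/220=0.0455, 60/220=0.2727, 137/220=0.6227
Proportions for Phratora laticollis (n=215): 25/215=0.1163, 77/215=0.3581, 45/215=0.2093, 26/215=0.1209, 42/215=0.1953
Proportions for Phratora vitellinae (n=256): 18/256=0.0703, 122/256=0.4766, 13/256=0.0508, 67/256=0.2617, 36/256=0.1406
Σp_vulgᵢ² = 0.0273² + 0.0318² + 0.0455² + 0.2727² + 0.6227² = 0.000745 + 0.001011 + 0.002070 + 0.074365 + 0.387755 = 0.465946
B_vulg = 1 / 0.465946 = 2.1462
Σp_latiᵢ² = 0.1163² + 0.3581² + 0.2093² + 0.1209² + 0.1953² = 0.013526 + 0.128236 + 0.043806 + 0.014617 + 0.038142 = 0.238327
B_lati = 1 / 0.238327 = 4.1959
Σp_viteᵢ² = 0.0703² + 0.4766² + 0.0508² + 0.2617² + 0.1406² = 0.004942 + 0.227148 + 0.002581 + 0.068487 + 0.019768 = 0.322926
B_vite = 1 / 0.322926 = 3.0967
Ranking by B (broadest → narrowest): Phratora laticollis (4.20) > Phratora vitellinae (3.10) > Phratora vulgatissima (2.15)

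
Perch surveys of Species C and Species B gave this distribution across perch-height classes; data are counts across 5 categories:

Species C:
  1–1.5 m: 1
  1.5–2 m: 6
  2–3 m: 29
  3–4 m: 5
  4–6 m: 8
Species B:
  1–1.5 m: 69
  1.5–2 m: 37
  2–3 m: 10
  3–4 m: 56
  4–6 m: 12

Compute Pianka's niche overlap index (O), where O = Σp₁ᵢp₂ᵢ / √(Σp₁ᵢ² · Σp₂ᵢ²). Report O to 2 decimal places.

0.32

Proportions for Species C (n=49): 1/49=0.0204, 6/49=0.1224, 29/49=0.5918, 5/49=0.1020, 8/49=0.1633
Proportions for Species B (n=184): 69/184=0.3750, 37/184=0.2011, 10/184=0.0543, 56/184=0.3043, 12/184=0.0652
Σ p₁ᵢp₂ᵢ = 0.007650 + 0.024615 + 0.032135 + 0.031039 + 0.010647 = 0.106086
Σp_1ᵢ² = 0.0204² + 0.1224² + 0.5918² + 0.1020² + 0.1633² = 0.000416 + 0.014982 + 0.350227 + 0.010404 + 0.026667 = 0.402696
Σp_2ᵢ² = 0.3750² + 0.2011² + 0.0543² + 0.3043² + 0.0652² = 0.140625 + 0.040441 + 0.002948 + 0.092598 + 0.004251 = 0.280863
O = 0.106086 / √(0.402696 × 0.280863) = 0.106086 / 0.3363070 = 0.3154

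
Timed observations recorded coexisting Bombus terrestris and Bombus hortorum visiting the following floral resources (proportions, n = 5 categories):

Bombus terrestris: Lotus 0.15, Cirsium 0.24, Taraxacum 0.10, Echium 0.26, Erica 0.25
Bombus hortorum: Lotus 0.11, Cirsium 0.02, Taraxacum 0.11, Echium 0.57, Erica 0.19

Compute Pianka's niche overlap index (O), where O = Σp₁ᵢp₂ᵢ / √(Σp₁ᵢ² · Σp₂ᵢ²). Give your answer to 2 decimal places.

0.78

Σ p₁ᵢp₂ᵢ = 0.0165 + 0.0048 + 0.0110 + 0.1482 + 0.0475 = 0.2280
Σp_1ᵢ² = 0.15² + 0.24² + 0.10² + 0.26² + 0.25² = 0.0225 + 0.0576 + 0.0100 + 0.0676 + 0.0625 = 0.2202
Σp_2ᵢ² = 0.11² + 0.02² + 0.11² + 0.57² + 0.19² = 0.0121 + 0.0004 + 0.0121 + 0.3249 + 0.0361 = 0.3856
O = 0.2280 / √(0.2202 × 0.3856) = 0.2280 / 0.29139 = 0.7825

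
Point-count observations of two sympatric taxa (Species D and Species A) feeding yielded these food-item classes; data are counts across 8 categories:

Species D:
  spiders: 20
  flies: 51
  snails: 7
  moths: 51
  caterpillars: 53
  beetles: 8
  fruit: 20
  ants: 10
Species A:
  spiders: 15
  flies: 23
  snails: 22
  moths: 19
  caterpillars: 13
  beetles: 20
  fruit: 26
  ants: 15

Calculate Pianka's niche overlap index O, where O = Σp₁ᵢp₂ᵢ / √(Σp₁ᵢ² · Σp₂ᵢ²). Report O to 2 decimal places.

Proportions for Species D (n=220): 20/220=0.0909, 51/220=0.2318, 7/220=0.0318, 51/220=0.2318, 53/220=0.2409, 8/220=0.0364, 20/220=0.0909, 10/220=0.0455
Proportions for Species A (n=153): 15/153=0.0980, 23/153=0.1503, 22/153=0.1438, 19/153=0.1242, 13/153=0.0850, 20/153=0.1307, 26/153=0.1699, 15/153=0.0980
Σ p₁ᵢp₂ᵢ = 0.008908 + 0.034840 + 0.004573 + 0.028790 + 0.020477 + 0.004757 + 0.015444 + 0.004459 = 0.122248
Σp_1ᵢ² = 0.0909² + 0.2318² + 0.0318² + 0.2318² + 0.2409² + 0.0364² + 0.0909² + 0.0455² = 0.008263 + 0.053731 + 0.001011 + 0.053731 + 0.058033 + 0.001325 + 0.008263 + 0.002070 = 0.186427
Σp_2ᵢ² = 0.0980² + 0.1503² + 0.1438² + 0.1242² + 0.0850² + 0.1307² + 0.1699² + 0.0980² = 0.009604 + 0.022590 + 0.020678 + 0.015426 + 0.007225 + 0.017082 + 0.028866 + 0.009604 = 0.131075
O = 0.122248 / √(0.186427 × 0.131075) = 0.122248 / 0.1563199 = 0.7820

0.78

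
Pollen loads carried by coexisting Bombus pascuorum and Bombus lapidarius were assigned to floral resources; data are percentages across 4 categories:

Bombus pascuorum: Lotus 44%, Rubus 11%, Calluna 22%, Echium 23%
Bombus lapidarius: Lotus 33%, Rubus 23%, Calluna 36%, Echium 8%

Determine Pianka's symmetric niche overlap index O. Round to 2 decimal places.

0.89

Convert percentages to proportions (divide by 100).
Σ p₁ᵢp₂ᵢ = 0.1452 + 0.0253 + 0.0792 + 0.0184 = 0.2681
Σp_1ᵢ² = 0.44² + 0.11² + 0.22² + 0.23² = 0.1936 + 0.0121 + 0.0484 + 0.0529 = 0.3070
Σp_2ᵢ² = 0.33² + 0.23² + 0.36² + 0.08² = 0.1089 + 0.0529 + 0.1296 + 0.0064 = 0.2978
O = 0.2681 / √(0.3070 × 0.2978) = 0.2681 / 0.30237 = 0.8867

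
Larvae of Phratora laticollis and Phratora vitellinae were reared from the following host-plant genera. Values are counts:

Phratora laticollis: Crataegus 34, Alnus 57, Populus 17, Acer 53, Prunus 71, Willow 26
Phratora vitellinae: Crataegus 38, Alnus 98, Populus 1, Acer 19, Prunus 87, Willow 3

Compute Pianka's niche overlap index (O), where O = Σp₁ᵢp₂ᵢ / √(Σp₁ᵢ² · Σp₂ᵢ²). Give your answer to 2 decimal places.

0.89

Proportions for Phratora laticollis (n=258): 34/258=0.1318, 57/258=0.2209, 17/258=0.0659, 53/258=0.2054, 71/258=0.2752, 26/258=0.1008
Proportions for Phratora vitellinae (n=246): 38/246=0.1545, 98/246=0.3984, 1/246=0.0041, 19/246=0.0772, 87/246=0.3537, 3/246=0.0122
Σ p₁ᵢp₂ᵢ = 0.020363 + 0.088007 + 0.000270 + 0.015857 + 0.097338 + 0.001230 = 0.223065
Σp_1ᵢ² = 0.1318² + 0.2209² + 0.0659² + 0.2054² + 0.2752² + 0.1008² = 0.017371 + 0.048797 + 0.004343 + 0.042189 + 0.075735 + 0.010161 = 0.198596
Σp_2ᵢ² = 0.1545² + 0.3984² + 0.0041² + 0.0772² + 0.3537² + 0.0122² = 0.023870 + 0.158723 + 0.000017 + 0.005960 + 0.125104 + 0.000149 = 0.313823
O = 0.223065 / √(0.198596 × 0.313823) = 0.223065 / 0.2496477 = 0.8935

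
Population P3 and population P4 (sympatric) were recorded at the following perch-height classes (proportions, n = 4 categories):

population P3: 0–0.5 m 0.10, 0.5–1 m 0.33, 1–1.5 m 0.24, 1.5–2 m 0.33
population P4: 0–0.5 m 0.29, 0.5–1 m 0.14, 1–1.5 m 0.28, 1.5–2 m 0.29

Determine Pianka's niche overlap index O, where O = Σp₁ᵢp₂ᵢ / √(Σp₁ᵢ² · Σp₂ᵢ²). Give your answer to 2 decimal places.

Σ p₁ᵢp₂ᵢ = 0.0290 + 0.0462 + 0.0672 + 0.0957 = 0.2381
Σp_1ᵢ² = 0.10² + 0.33² + 0.24² + 0.33² = 0.0100 + 0.1089 + 0.0576 + 0.1089 = 0.2854
Σp_2ᵢ² = 0.29² + 0.14² + 0.28² + 0.29² = 0.0841 + 0.0196 + 0.0784 + 0.0841 = 0.2662
O = 0.2381 / √(0.2854 × 0.2662) = 0.2381 / 0.27563 = 0.8638

0.86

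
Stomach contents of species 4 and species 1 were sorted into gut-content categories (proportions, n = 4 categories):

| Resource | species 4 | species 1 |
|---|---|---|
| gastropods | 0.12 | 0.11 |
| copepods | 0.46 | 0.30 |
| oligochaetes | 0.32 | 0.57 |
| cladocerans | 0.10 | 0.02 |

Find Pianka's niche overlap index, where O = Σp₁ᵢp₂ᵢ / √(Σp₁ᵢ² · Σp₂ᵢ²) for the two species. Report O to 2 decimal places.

Σ p₁ᵢp₂ᵢ = 0.0132 + 0.1380 + 0.1824 + 0.0020 = 0.3356
Σp_1ᵢ² = 0.12² + 0.46² + 0.32² + 0.10² = 0.0144 + 0.2116 + 0.1024 + 0.0100 = 0.3384
Σp_2ᵢ² = 0.11² + 0.30² + 0.57² + 0.02² = 0.0121 + 0.0900 + 0.3249 + 0.0004 = 0.4274
O = 0.3356 / √(0.3384 × 0.4274) = 0.3356 / 0.38031 = 0.8824

0.88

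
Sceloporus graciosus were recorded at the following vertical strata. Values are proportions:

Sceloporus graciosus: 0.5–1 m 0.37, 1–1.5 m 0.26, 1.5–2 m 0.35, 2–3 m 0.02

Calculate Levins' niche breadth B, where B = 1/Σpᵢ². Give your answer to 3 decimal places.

3.054

Σpᵢ² = 0.37² + 0.26² + 0.35² + 0.02² = 0.1369 + 0.0676 + 0.1225 + 0.0004 = 0.3274
B = 1 / 0.3274 = 3.05437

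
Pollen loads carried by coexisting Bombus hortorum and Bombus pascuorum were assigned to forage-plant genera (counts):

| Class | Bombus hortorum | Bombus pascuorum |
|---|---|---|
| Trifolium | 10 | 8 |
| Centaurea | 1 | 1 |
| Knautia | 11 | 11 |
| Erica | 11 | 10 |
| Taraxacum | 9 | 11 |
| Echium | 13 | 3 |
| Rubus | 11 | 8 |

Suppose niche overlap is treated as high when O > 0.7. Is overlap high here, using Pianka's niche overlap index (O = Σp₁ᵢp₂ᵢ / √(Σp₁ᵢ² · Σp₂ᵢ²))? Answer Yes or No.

Yes

Proportions for Bombus hortorum (n=66): 10/66=0.1515, 1/66=0.0152, 11/66=0.1667, 11/66=0.1667, 9/66=0.1364, 13/66=0.1970, 11/66=0.1667
Proportions for Bombus pascuorum (n=52): 8/52=0.1538, 1/52=0.0192, 11/52=0.2115, 10/52=0.1923, 11/52=0.2115, 3/52=0.0577, 8/52=0.1538
Σ p₁ᵢp₂ᵢ = 0.023301 + 0.000292 + 0.035257 + 0.032056 + 0.028849 + 0.011367 + 0.025638 = 0.156760
Σp_1ᵢ² = 0.1515² + 0.0152² + 0.1667² + 0.1667² + 0.1364² + 0.1970² + 0.1667² = 0.022952 + 0.000231 + 0.027789 + 0.027789 + 0.018605 + 0.038809 + 0.027789 = 0.163964
Σp_2ᵢ² = 0.1538² + 0.0192² + 0.2115² + 0.1923² + 0.2115² + 0.0577² + 0.1538² = 0.023654 + 0.000369 + 0.044732 + 0.036979 + 0.044732 + 0.003329 + 0.023654 = 0.177449
O = 0.156760 / √(0.163964 × 0.177449) = 0.156760 / 0.1705733 = 0.9190
O = 0.9190 > 0.7 → Yes.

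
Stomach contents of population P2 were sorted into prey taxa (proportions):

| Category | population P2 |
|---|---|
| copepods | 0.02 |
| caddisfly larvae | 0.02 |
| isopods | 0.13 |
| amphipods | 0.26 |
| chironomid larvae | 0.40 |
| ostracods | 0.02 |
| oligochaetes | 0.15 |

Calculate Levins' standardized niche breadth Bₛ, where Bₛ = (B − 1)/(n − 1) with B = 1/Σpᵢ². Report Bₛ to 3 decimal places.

0.455

Σpᵢ² = 0.02² + 0.02² + 0.13² + 0.26² + 0.40² + 0.02² + 0.15² = 0.0004 + 0.0004 + 0.0169 + 0.0676 + 0.1600 + 0.0004 + 0.0225 = 0.2682
B = 1 / 0.2682 = 3.72856
Bₛ = (B − 1)/(n − 1) = (3.72856 − 1)/(7 − 1) = 2.72856/6 = 0.45476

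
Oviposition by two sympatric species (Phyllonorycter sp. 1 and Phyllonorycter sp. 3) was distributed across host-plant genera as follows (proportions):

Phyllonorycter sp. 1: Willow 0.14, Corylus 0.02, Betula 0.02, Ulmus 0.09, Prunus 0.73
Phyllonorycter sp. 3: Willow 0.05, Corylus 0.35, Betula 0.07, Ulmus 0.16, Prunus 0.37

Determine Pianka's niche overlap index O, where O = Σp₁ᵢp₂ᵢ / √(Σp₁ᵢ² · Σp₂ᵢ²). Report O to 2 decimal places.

Σ p₁ᵢp₂ᵢ = 0.0070 + 0.0070 + 0.0014 + 0.0144 + 0.2701 = 0.2999
Σp_1ᵢ² = 0.14² + 0.02² + 0.02² + 0.09² + 0.73² = 0.0196 + 0.0004 + 0.0004 + 0.0081 + 0.5329 = 0.5614
Σp_2ᵢ² = 0.05² + 0.35² + 0.07² + 0.16² + 0.37² = 0.0025 + 0.1225 + 0.0049 + 0.0256 + 0.1369 = 0.2924
O = 0.2999 / √(0.5614 × 0.2924) = 0.2999 / 0.40516 = 0.7402

0.74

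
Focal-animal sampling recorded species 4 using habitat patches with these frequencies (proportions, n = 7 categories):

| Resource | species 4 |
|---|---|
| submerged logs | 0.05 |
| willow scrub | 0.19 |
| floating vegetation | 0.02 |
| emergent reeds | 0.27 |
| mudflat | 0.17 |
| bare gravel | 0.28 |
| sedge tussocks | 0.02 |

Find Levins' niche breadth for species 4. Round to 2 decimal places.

4.55

Σpᵢ² = 0.05² + 0.19² + 0.02² + 0.27² + 0.17² + 0.28² + 0.02² = 0.0025 + 0.0361 + 0.0004 + 0.0729 + 0.0289 + 0.0784 + 0.0004 = 0.2196
B = 1 / 0.2196 = 4.5537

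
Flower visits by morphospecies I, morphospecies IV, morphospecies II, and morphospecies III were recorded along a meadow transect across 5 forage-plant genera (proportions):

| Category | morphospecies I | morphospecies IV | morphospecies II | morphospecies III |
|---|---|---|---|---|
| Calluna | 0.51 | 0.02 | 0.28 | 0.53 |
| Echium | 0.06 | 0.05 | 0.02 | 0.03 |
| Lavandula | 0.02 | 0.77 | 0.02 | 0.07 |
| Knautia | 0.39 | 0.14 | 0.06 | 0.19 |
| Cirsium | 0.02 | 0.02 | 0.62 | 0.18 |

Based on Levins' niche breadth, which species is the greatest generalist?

Σp_Iᵢ² = 0.51² + 0.06² + 0.02² + 0.39² + 0.02² = 0.2601 + 0.0036 + 0.0004 + 0.1521 + 0.0004 = 0.4166
B_I = 1 / 0.4166 = 2.4004
Σp_IVᵢ² = 0.02² + 0.05² + 0.77² + 0.14² + 0.02² = 0.0004 + 0.0025 + 0.5929 + 0.0196 + 0.0004 = 0.6158
B_IV = 1 / 0.6158 = 1.6239
Σp_IIᵢ² = 0.28² + 0.02² + 0.02² + 0.06² + 0.62² = 0.0784 + 0.0004 + 0.0004 + 0.0036 + 0.3844 = 0.4672
B_II = 1 / 0.4672 = 2.1404
Σp_IIIᵢ² = 0.53² + 0.03² + 0.07² + 0.19² + 0.18² = 0.2809 + 0.0009 + 0.0049 + 0.0361 + 0.0324 = 0.3552
B_III = 1 / 0.3552 = 2.8153
Highest B → broadest niche (most generalist): morphospecies III (B = 2.82).

morphospecies III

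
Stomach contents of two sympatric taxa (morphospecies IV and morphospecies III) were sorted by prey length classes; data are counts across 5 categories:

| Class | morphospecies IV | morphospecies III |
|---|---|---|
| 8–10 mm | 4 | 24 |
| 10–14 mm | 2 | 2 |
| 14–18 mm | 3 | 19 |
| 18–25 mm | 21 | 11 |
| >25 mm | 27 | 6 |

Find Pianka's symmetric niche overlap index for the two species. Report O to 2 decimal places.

Proportions for morphospecies IV (n=57): 4/57=0.0702, 2/57=0.0351, 3/57=0.0526, 21/57=0.3684, 27/57=0.4737
Proportions for morphospecies III (n=62): 24/62=0.3871, 2/62=0.0323, 19/62=0.3065, 11/62=0.1774, 6/62=0.0968
Σ p₁ᵢp₂ᵢ = 0.027174 + 0.001134 + 0.016122 + 0.065354 + 0.045854 = 0.155638
Σp_1ᵢ² = 0.0702² + 0.0351² + 0.0526² + 0.3684² + 0.4737² = 0.004928 + 0.001232 + 0.002767 + 0.135719 + 0.224392 = 0.369038
Σp_2ᵢ² = 0.3871² + 0.0323² + 0.3065² + 0.1774² + 0.0968² = 0.149846 + 0.001043 + 0.093942 + 0.031471 + 0.009370 = 0.285672
O = 0.155638 / √(0.369038 × 0.285672) = 0.155638 / 0.3246904 = 0.4793

0.48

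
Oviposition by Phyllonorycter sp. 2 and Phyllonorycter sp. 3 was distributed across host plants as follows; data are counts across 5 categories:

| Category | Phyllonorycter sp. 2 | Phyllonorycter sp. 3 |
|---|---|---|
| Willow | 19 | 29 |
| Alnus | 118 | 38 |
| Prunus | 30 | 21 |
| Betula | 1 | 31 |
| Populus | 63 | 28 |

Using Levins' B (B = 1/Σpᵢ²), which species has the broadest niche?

Proportions for Phyllonorycter sp. 2 (n=231): 19/231=0.0823, 118/231=0.5108, 30/231=0.1299, 1/231=0.0043, 63/231=0.2727
Proportions for Phyllonorycter sp. 3 (n=147): 29/147=0.1973, 38/147=0.2585, 21/147=0.1429, 31/147=0.2109, 28/147=0.1905
Σp_2ᵢ² = 0.0823² + 0.5108² + 0.1299² + 0.0043² + 0.2727² = 0.006773 + 0.260917 + 0.016874 + 0.000018 + 0.074365 = 0.358947
B_2 = 1 / 0.358947 = 2.7859
Σp_3ᵢ² = 0.1973² + 0.2585² + 0.1429² + 0.2109² + 0.1905² = 0.038927 + 0.066822 + 0.020420 + 0.044479 + 0.036290 = 0.206938
B_3 = 1 / 0.206938 = 4.8324
Highest B → broadest niche (most generalist): Phyllonorycter sp. 3 (B = 4.83).

Phyllonorycter sp. 3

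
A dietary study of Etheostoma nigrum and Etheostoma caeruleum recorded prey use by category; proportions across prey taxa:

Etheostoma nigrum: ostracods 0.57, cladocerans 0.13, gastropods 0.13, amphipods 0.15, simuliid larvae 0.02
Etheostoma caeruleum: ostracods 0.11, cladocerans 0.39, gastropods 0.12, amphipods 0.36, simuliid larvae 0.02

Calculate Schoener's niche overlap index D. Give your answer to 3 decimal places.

0.530

Σ|p₁ᵢ − p₂ᵢ| = 0.46 + 0.26 + 0.01 + 0.21 + 0.00 = 0.94
D = 1 − ½ × 0.94 = 1 − 0.470 = 0.53000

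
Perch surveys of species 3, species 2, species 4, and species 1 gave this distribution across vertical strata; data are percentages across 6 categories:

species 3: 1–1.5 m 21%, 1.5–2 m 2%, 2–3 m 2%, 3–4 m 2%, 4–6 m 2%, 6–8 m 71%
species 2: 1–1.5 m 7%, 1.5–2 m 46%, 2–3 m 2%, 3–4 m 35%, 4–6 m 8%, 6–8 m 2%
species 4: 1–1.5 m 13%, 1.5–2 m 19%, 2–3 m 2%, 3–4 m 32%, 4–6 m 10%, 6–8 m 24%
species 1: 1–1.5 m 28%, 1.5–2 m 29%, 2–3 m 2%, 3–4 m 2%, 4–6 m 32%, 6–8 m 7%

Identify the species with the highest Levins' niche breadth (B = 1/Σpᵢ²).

Convert percentages to proportions (divide by 100).
Σp_3ᵢ² = 0.21² + 0.02² + 0.02² + 0.02² + 0.02² + 0.71² = 0.0441 + 0.0004 + 0.0004 + 0.0004 + 0.0004 + 0.5041 = 0.5498
B_3 = 1 / 0.5498 = 1.8188
Σp_2ᵢ² = 0.07² + 0.46² + 0.02² + 0.35² + 0.08² + 0.02² = 0.0049 + 0.2116 + 0.0004 + 0.1225 + 0.0064 + 0.0004 = 0.3462
B_2 = 1 / 0.3462 = 2.8885
Σp_4ᵢ² = 0.13² + 0.19² + 0.02² + 0.32² + 0.10² + 0.24² = 0.0169 + 0.0361 + 0.0004 + 0.1024 + 0.0100 + 0.0576 = 0.2234
B_4 = 1 / 0.2234 = 4.4763
Σp_1ᵢ² = 0.28² + 0.29² + 0.02² + 0.02² + 0.32² + 0.07² = 0.0784 + 0.0841 + 0.0004 + 0.0004 + 0.1024 + 0.0049 = 0.2706
B_1 = 1 / 0.2706 = 3.6955
Highest B → broadest niche (most generalist): species 4 (B = 4.48).

species 4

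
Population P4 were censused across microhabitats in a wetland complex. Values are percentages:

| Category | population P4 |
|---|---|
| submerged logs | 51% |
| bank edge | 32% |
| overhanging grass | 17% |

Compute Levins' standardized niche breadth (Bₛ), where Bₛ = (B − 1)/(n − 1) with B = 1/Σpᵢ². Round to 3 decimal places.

0.777

Convert percentages to proportions (divide by 100).
Σpᵢ² = 0.51² + 0.32² + 0.17² = 0.2601 + 0.1024 + 0.0289 = 0.3914
B = 1 / 0.3914 = 2.55493
Bₛ = (B − 1)/(n − 1) = (2.55493 − 1)/(3 − 1) = 1.55493/2 = 0.77747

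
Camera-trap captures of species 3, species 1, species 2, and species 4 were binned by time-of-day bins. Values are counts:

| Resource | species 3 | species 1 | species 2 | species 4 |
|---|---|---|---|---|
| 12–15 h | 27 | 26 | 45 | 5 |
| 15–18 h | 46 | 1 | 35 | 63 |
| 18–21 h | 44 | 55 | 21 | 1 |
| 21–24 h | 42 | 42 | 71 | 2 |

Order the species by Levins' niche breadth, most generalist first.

Proportions for species 3 (n=159): 27/159=0.1698, 46/159=0.2893, 44/159=0.2767, 42/159=0.2642
Proportions for species 1 (n=124): 26/124=0.2097, 1/124=0.0081, 55/124=0.4435, 42/124=0.3387
Proportions for species 2 (n=172): 45/172=0.2616, 35/172=0.2035, 21/172=0.1221, 71/172=0.4128
Proportions for species 4 (n=71): 5/71=0.0704, 63/71=0.8873, 1/71=0.0141, 2/71=0.0282
Σp_3ᵢ² = 0.1698² + 0.2893² + 0.2767² + 0.2642² = 0.028832 + 0.083694 + 0.076563 + 0.069802 = 0.258891
B_3 = 1 / 0.258891 = 3.8626
Σp_1ᵢ² = 0.2097² + 0.0081² + 0.4435² + 0.3387² = 0.043974 + 0.000066 + 0.196692 + 0.114718 = 0.355450
B_1 = 1 / 0.355450 = 2.8133
Σp_2ᵢ² = 0.2616² + 0.2035² + 0.1221² + 0.4128² = 0.068435 + 0.041412 + 0.014908 + 0.170404 = 0.295159
B_2 = 1 / 0.295159 = 3.3880
Σp_4ᵢ² = 0.0704² + 0.8873² + 0.0141² + 0.0282² = 0.004956 + 0.787301 + 0.000199 + 0.000795 = 0.793251
B_4 = 1 / 0.793251 = 1.2606
Ranking by B (broadest → narrowest): species 3 (3.86) > species 2 (3.39) > species 1 (2.81) > species 4 (1.26)

species 3 > species 2 > species 1 > species 4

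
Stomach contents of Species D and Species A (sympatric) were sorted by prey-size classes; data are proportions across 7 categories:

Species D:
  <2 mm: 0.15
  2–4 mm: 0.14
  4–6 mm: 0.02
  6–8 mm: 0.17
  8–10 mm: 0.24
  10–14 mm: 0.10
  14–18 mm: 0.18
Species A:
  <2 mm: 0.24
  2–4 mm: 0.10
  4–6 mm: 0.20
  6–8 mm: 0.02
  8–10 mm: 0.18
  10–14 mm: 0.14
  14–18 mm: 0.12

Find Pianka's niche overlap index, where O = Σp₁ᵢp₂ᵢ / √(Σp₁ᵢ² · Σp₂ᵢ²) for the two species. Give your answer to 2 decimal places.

0.79

Σ p₁ᵢp₂ᵢ = 0.0360 + 0.0140 + 0.0040 + 0.0034 + 0.0432 + 0.0140 + 0.0216 = 0.1362
Σp_1ᵢ² = 0.15² + 0.14² + 0.02² + 0.17² + 0.24² + 0.10² + 0.18² = 0.0225 + 0.0196 + 0.0004 + 0.0289 + 0.0576 + 0.0100 + 0.0324 = 0.1714
Σp_2ᵢ² = 0.24² + 0.10² + 0.20² + 0.02² + 0.18² + 0.14² + 0.12² = 0.0576 + 0.0100 + 0.0400 + 0.0004 + 0.0324 + 0.0196 + 0.0144 = 0.1744
O = 0.1362 / √(0.1714 × 0.1744) = 0.1362 / 0.17289 = 0.7878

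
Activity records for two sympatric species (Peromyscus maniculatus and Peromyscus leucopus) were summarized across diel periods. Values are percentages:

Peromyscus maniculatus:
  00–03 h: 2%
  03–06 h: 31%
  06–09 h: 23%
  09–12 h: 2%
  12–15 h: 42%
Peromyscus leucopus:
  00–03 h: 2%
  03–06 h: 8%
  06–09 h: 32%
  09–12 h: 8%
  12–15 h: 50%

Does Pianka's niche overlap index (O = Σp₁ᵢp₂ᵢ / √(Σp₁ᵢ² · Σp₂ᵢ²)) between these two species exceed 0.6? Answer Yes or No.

Convert percentages to proportions (divide by 100).
Σ p₁ᵢp₂ᵢ = 0.0004 + 0.0248 + 0.0736 + 0.0016 + 0.2100 = 0.3104
Σp_1ᵢ² = 0.02² + 0.31² + 0.23² + 0.02² + 0.42² = 0.0004 + 0.0961 + 0.0529 + 0.0004 + 0.1764 = 0.3262
Σp_2ᵢ² = 0.02² + 0.08² + 0.32² + 0.08² + 0.50² = 0.0004 + 0.0064 + 0.1024 + 0.0064 + 0.2500 = 0.3656
O = 0.3104 / √(0.3262 × 0.3656) = 0.3104 / 0.34534 = 0.8988
O = 0.8988 > 0.6 → Yes.

Yes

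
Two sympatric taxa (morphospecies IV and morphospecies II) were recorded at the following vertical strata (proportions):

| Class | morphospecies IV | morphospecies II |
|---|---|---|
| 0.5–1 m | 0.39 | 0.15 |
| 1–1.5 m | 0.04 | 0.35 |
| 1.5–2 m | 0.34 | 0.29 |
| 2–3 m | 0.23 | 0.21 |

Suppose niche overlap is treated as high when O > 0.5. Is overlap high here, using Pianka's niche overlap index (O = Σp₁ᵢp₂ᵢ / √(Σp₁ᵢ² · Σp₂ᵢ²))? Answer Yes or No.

Σ p₁ᵢp₂ᵢ = 0.0585 + 0.0140 + 0.0986 + 0.0483 = 0.2194
Σp_1ᵢ² = 0.39² + 0.04² + 0.34² + 0.23² = 0.1521 + 0.0016 + 0.1156 + 0.0529 = 0.3222
Σp_2ᵢ² = 0.15² + 0.35² + 0.29² + 0.21² = 0.0225 + 0.1225 + 0.0841 + 0.0441 = 0.2732
O = 0.2194 / √(0.3222 × 0.2732) = 0.2194 / 0.29669 = 0.7395
O = 0.7395 > 0.5 → Yes.

Yes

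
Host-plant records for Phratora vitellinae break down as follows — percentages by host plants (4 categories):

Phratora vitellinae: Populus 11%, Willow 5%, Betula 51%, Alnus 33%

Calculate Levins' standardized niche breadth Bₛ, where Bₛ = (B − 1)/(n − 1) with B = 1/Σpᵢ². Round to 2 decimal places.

Convert percentages to proportions (divide by 100).
Σpᵢ² = 0.11² + 0.05² + 0.51² + 0.33² = 0.0121 + 0.0025 + 0.2601 + 0.1089 = 0.3836
B = 1 / 0.3836 = 2.6069
Bₛ = (B − 1)/(n − 1) = (2.6069 − 1)/(4 − 1) = 1.6069/3 = 0.5356

0.54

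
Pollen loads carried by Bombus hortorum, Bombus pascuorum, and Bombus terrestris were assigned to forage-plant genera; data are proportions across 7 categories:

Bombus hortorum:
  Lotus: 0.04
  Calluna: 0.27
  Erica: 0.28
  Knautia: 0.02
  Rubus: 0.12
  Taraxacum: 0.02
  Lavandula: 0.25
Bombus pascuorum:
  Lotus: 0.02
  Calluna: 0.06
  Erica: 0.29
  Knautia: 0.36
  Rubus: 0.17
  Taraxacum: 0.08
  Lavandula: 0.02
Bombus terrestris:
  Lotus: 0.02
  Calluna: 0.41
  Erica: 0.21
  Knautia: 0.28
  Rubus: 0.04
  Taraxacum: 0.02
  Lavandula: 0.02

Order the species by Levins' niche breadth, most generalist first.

Bombus hortorum > Bombus pascuorum > Bombus terrestris

Σp_hortᵢ² = 0.04² + 0.27² + 0.28² + 0.02² + 0.12² + 0.02² + 0.25² = 0.0016 + 0.0729 + 0.0784 + 0.0004 + 0.0144 + 0.0004 + 0.0625 = 0.2306
B_hort = 1 / 0.2306 = 4.3365
Σp_pascᵢ² = 0.02² + 0.06² + 0.29² + 0.36² + 0.17² + 0.08² + 0.02² = 0.0004 + 0.0036 + 0.0841 + 0.1296 + 0.0289 + 0.0064 + 0.0004 = 0.2534
B_pasc = 1 / 0.2534 = 3.9463
Σp_terrᵢ² = 0.02² + 0.41² + 0.21² + 0.28² + 0.04² + 0.02² + 0.02² = 0.0004 + 0.1681 + 0.0441 + 0.0784 + 0.0016 + 0.0004 + 0.0004 = 0.2934
B_terr = 1 / 0.2934 = 3.4083
Ranking by B (broadest → narrowest): Bombus hortorum (4.34) > Bombus pascuorum (3.95) > Bombus terrestris (3.41)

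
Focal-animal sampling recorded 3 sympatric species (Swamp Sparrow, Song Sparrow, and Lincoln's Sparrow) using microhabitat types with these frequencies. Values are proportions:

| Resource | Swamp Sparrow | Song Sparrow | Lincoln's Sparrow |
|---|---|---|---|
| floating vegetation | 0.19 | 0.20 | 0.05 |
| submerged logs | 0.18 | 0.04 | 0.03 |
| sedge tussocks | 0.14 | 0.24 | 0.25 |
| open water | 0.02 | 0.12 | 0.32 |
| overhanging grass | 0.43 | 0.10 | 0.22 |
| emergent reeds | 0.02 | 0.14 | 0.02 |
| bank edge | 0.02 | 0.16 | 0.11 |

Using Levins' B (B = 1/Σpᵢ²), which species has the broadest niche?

Σp_Swamᵢ² = 0.19² + 0.18² + 0.14² + 0.02² + 0.43² + 0.02² + 0.02² = 0.0361 + 0.0324 + 0.0196 + 0.0004 + 0.1849 + 0.0004 + 0.0004 = 0.2742
B_Swam = 1 / 0.2742 = 3.6470
Σp_Songᵢ² = 0.20² + 0.04² + 0.24² + 0.12² + 0.10² + 0.14² + 0.16² = 0.0400 + 0.0016 + 0.0576 + 0.0144 + 0.0100 + 0.0196 + 0.0256 = 0.1688
B_Song = 1 / 0.1688 = 5.9242
Σp_Lincᵢ² = 0.05² + 0.03² + 0.25² + 0.32² + 0.22² + 0.02² + 0.11² = 0.0025 + 0.0009 + 0.0625 + 0.1024 + 0.0484 + 0.0004 + 0.0121 = 0.2292
B_Linc = 1 / 0.2292 = 4.3630
Highest B → broadest niche (most generalist): Song Sparrow (B = 5.92).

Song Sparrow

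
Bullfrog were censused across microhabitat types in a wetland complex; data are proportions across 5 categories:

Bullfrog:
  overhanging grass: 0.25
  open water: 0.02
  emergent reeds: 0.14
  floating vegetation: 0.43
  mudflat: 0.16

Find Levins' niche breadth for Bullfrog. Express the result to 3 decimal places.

3.413

Σpᵢ² = 0.25² + 0.02² + 0.14² + 0.43² + 0.16² = 0.0625 + 0.0004 + 0.0196 + 0.1849 + 0.0256 = 0.2930
B = 1 / 0.2930 = 3.41297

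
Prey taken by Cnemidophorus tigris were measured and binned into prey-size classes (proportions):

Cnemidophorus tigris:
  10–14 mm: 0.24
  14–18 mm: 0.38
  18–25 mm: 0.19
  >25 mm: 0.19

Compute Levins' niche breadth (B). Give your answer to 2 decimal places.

Σpᵢ² = 0.24² + 0.38² + 0.19² + 0.19² = 0.0576 + 0.1444 + 0.0361 + 0.0361 = 0.2742
B = 1 / 0.2742 = 3.6470

3.65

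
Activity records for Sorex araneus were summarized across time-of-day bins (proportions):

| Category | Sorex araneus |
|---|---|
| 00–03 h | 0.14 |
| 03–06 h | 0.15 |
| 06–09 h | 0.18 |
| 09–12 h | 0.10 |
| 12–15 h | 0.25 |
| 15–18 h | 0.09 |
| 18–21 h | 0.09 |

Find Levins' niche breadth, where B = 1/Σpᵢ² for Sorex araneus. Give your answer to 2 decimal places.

6.13

Σpᵢ² = 0.14² + 0.15² + 0.18² + 0.10² + 0.25² + 0.09² + 0.09² = 0.0196 + 0.0225 + 0.0324 + 0.0100 + 0.0625 + 0.0081 + 0.0081 = 0.1632
B = 1 / 0.1632 = 6.1275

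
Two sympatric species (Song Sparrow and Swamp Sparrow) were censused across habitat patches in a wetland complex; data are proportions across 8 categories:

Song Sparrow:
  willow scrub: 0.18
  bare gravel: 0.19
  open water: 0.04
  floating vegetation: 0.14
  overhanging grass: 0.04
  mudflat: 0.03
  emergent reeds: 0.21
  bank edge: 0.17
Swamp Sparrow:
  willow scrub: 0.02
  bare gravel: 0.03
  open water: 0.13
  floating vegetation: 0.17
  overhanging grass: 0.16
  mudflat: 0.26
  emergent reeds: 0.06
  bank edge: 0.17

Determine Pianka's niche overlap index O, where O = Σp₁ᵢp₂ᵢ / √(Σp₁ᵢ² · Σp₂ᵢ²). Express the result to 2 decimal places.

0.56

Σ p₁ᵢp₂ᵢ = 0.0036 + 0.0057 + 0.0052 + 0.0238 + 0.0064 + 0.0078 + 0.0126 + 0.0289 = 0.0940
Σp_1ᵢ² = 0.18² + 0.19² + 0.04² + 0.14² + 0.04² + 0.03² + 0.21² + 0.17² = 0.0324 + 0.0361 + 0.0016 + 0.0196 + 0.0016 + 0.0009 + 0.0441 + 0.0289 = 0.1652
Σp_2ᵢ² = 0.02² + 0.03² + 0.13² + 0.17² + 0.16² + 0.26² + 0.06² + 0.17² = 0.0004 + 0.0009 + 0.0169 + 0.0289 + 0.0256 + 0.0676 + 0.0036 + 0.0289 = 0.1728
O = 0.0940 / √(0.1652 × 0.1728) = 0.0940 / 0.16896 = 0.5563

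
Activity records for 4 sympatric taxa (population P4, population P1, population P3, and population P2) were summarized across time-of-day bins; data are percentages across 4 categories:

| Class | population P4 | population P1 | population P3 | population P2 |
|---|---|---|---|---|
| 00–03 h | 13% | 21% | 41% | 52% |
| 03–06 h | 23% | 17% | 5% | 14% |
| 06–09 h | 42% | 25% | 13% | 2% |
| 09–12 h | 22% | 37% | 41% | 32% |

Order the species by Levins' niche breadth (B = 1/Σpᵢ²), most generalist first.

Convert percentages to proportions (divide by 100).
Σp_P4ᵢ² = 0.13² + 0.23² + 0.42² + 0.22² = 0.0169 + 0.0529 + 0.1764 + 0.0484 = 0.2946
B_P4 = 1 / 0.2946 = 3.3944
Σp_P1ᵢ² = 0.21² + 0.17² + 0.25² + 0.37² = 0.0441 + 0.0289 + 0.0625 + 0.1369 = 0.2724
B_P1 = 1 / 0.2724 = 3.6711
Σp_P3ᵢ² = 0.41² + 0.05² + 0.13² + 0.41² = 0.1681 + 0.0025 + 0.0169 + 0.1681 = 0.3556
B_P3 = 1 / 0.3556 = 2.8121
Σp_P2ᵢ² = 0.52² + 0.14² + 0.02² + 0.32² = 0.2704 + 0.0196 + 0.0004 + 0.1024 = 0.3928
B_P2 = 1 / 0.3928 = 2.5458
Ranking by B (broadest → narrowest): population P1 (3.67) > population P4 (3.39) > population P3 (2.81) > population P2 (2.55)

population P1 > population P4 > population P3 > population P2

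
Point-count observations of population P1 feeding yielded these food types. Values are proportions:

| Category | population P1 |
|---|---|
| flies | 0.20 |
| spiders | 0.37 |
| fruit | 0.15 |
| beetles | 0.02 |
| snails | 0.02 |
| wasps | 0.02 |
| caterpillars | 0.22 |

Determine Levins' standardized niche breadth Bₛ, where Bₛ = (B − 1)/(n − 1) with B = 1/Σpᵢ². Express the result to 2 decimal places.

0.50

Σpᵢ² = 0.20² + 0.37² + 0.15² + 0.02² + 0.02² + 0.02² + 0.22² = 0.0400 + 0.1369 + 0.0225 + 0.0004 + 0.0004 + 0.0004 + 0.0484 = 0.2490
B = 1 / 0.2490 = 4.0161
Bₛ = (B − 1)/(n − 1) = (4.0161 − 1)/(7 − 1) = 3.0161/6 = 0.5027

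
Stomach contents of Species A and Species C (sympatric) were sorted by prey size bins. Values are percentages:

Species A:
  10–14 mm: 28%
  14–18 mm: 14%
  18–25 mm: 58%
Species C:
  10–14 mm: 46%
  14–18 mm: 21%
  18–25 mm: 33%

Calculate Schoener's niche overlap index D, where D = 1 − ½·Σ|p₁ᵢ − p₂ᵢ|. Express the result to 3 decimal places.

0.750

Convert percentages to proportions (divide by 100).
Σ|p₁ᵢ − p₂ᵢ| = 0.18 + 0.07 + 0.25 = 0.50
D = 1 − ½ × 0.50 = 1 − 0.250 = 0.75000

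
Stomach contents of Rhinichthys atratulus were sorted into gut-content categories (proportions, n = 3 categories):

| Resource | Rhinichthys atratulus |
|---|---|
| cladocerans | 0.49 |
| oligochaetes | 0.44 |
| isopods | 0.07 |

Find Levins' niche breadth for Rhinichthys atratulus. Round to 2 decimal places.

2.28

Σpᵢ² = 0.49² + 0.44² + 0.07² = 0.2401 + 0.1936 + 0.0049 = 0.4386
B = 1 / 0.4386 = 2.2800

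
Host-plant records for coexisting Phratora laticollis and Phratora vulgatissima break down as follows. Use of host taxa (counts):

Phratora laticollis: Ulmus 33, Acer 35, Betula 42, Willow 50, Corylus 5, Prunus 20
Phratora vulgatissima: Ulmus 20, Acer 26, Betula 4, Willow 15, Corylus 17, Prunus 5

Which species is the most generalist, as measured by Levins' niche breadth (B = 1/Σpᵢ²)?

Phratora laticollis

Proportions for Phratora laticollis (n=185): 33/185=0.1784, 35/185=0.1892, 42/185=0.2270, 50/185=0.2703, 5/185=0.0270, 20/185=0.1081
Proportions for Phratora vulgatissima (n=87): 20/87=0.2299, 26/87=0.2989, 4/87=0.0460, 15/87=0.1724, 17/87=0.1954, 5/87=0.0575
Σp_latiᵢ² = 0.1784² + 0.1892² + 0.2270² + 0.2703² + 0.0270² + 0.1081² = 0.031827 + 0.035797 + 0.051529 + 0.073062 + 0.000729 + 0.011686 = 0.204630
B_lati = 1 / 0.204630 = 4.8869
Σp_vulgᵢ² = 0.2299² + 0.2989² + 0.0460² + 0.1724² + 0.1954² + 0.0575² = 0.052854 + 0.089341 + 0.002116 + 0.029722 + 0.038181 + 0.003306 = 0.215520
B_vulg = 1 / 0.215520 = 4.6399
Highest B → broadest niche (most generalist): Phratora laticollis (B = 4.89).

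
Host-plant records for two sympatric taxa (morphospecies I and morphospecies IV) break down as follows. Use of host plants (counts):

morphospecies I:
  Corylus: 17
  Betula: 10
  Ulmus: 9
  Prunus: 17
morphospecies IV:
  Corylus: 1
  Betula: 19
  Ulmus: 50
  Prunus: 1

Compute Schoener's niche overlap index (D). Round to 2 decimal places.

0.39

Proportions for morphospecies I (n=53): 17/53=0.3208, 10/53=0.1887, 9/53=0.1698, 17/53=0.3208
Proportions for morphospecies IV (n=71): 1/71=0.0141, 19/71=0.2676, 50/71=0.7042, 1/71=0.0141
Σ|p₁ᵢ − p₂ᵢ| = 0.3067 + 0.0789 + 0.5344 + 0.3067 = 1.2267
D = 1 − ½ × 1.2267 = 1 − 0.61335 = 0.38665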